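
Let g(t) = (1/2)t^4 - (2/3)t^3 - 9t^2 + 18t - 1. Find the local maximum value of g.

47/6

Critical points: g'(t) = 2t^3 - 2t^2 - 18t + 18 vanishes at t = -3, 1, 3.
Second-derivative test with g''(t) = 6t^2 - 4t - 18: g''(-3) = 48 > 0 ⇒ local minimum; g''(1) = -16 < 0 ⇒ local maximum; g''(3) = 24 > 0 ⇒ local minimum.
Thus g has its local maximum at t = 1, with value 47/6.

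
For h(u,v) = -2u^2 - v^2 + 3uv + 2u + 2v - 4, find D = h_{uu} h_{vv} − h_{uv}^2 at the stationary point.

∂h/∂u = -4u + 3v + 2 = 0 and ∂h/∂v = 3u - 2v + 2 = 0, so (u, v) = (-10, -14).
The Hessian has h_{uu} = -4, h_{vv} = -2, h_{uv} = 3, giving D = -1 < 0, so the point is a saddle point.
D = (-4)·(-2) − (3)^2 = -1.

-1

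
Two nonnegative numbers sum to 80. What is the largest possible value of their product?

With x + y = 80, the product is P(x) = x(80 − x).
P'(x) = 80 − 2x = 0 gives x = 40; P'' = −2 < 0, so this is the maximum.
P = 40·40 = 1600.

1600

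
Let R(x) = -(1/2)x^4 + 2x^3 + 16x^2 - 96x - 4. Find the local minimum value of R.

-269/2

Critical points: R'(x) = -2x^3 + 6x^2 + 32x - 96 vanishes at x = -4, 3, 4.
Second-derivative test with R''(x) = -6x^2 + 12x + 32: R''(-4) = -112 < 0 ⇒ local maximum; R''(3) = 14 > 0 ⇒ local minimum; R''(4) = -16 < 0 ⇒ local maximum.
The local minimum is R(3) = -269/2.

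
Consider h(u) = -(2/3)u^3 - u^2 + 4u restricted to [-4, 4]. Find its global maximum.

32/3

h'(u) = -2u^2 - 2u + 4, which vanishes at u = -2 and u = 1.
Evaluating at the critical points and endpoints: h(-4) = 32/3, h(-2) = -20/3, h(1) = 7/3, h(4) = -128/3.
The maximum over the interval is 32/3, attained at u = -4.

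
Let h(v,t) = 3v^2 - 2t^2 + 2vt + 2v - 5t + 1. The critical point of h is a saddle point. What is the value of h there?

115/28

∂h/∂v = 6v + 2t + 2 = 0 and ∂h/∂t = 2v - 4t - 5 = 0, so (v, t) = (1/14, -17/14).
The Hessian has h_{vv} = 6, h_{tt} = -4, h_{vt} = 2, giving D = -28 < 0, so the point is a saddle point.
h(1/14, -17/14) = 115/28.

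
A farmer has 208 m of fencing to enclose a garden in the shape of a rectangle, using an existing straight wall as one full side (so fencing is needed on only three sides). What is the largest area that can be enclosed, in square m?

5408

Let the sides perpendicular to the wall have length x and the parallel side y, so 2x + y = 208 and the area is A = xy = x(208 − 2x).
A'(x) = 208 − 4x = 0 gives x = 52, and A''(x) = −4 < 0 confirms a maximum.
Then y = 208 − 2·52 = 104 and A = 5408.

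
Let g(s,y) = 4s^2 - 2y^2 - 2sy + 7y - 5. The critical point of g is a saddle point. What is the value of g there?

4/9

∂g/∂s = 8s - 2y = 0 and ∂g/∂y = -2s - 4y + 7 = 0, so (s, y) = (7/18, 14/9).
The Hessian has g_{ss} = 8, g_{yy} = -4, g_{sy} = -2, giving D = -36 < 0, so the point is a saddle point.
g(7/18, 14/9) = 4/9.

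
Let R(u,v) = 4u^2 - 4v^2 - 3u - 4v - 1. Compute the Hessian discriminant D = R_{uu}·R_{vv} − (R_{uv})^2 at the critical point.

-64

∂R/∂u = 8u - 3 = 0 and ∂R/∂v = -8v - 4 = 0, so (u, v) = (3/8, -1/2).
The Hessian has R_{uu} = 8, R_{vv} = -8, R_{uv} = 0, giving D = -64 < 0, so the point is a saddle point.
D = (8)·(-8) − (0)^2 = -64.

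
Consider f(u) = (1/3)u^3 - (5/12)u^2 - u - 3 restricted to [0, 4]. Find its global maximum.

23/3

Differentiating, f'(u) = u^2 - (5/6)u - 1; whose only zero in [0, 4] is u = 3/2.
Candidates: f(0) = -3, f(3/2) = -69/16, f(4) = 23/3.
Hence the absolute maximum is 23/3 at u = 4.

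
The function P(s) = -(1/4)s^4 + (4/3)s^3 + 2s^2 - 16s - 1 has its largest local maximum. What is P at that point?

P'(s) = -s^3 + 4s^2 + 4s - 16 = 0 at s = -2, 2, 4.
Second-derivative test with P''(s) = -3s^2 + 8s + 4: P''(-2) = -24 < 0 ⇒ local maximum; P''(2) = 8 > 0 ⇒ local minimum; P''(4) = -12 < 0 ⇒ local maximum.
The largest local maximum is P(-2) = 73/3.

73/3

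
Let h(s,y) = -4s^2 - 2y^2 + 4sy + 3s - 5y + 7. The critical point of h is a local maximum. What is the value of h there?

85/8

∂h/∂s = -8s + 4y + 3 = 0 and ∂h/∂y = 4s - 4y - 5 = 0, so (s, y) = (-1/2, -7/4).
The Hessian has h_{ss} = -8, h_{yy} = -4, h_{sy} = 4, giving D = 16 > 0 with h_{ss} < 0, so the point is a local maximum.
h(-1/2, -7/4) = 85/8.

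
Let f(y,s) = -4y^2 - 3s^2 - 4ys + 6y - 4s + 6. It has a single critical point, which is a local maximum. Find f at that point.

∂f/∂y = -8y - 4s + 6 = 0 and ∂f/∂s = -4y - 6s - 4 = 0, so (y, s) = (13/8, -7/4).
The Hessian has f_{yy} = -8, f_{ss} = -6, f_{ys} = -4, giving D = 32 > 0 with f_{yy} < 0, so the point is a local maximum.
f(13/8, -7/4) = 115/8.

115/8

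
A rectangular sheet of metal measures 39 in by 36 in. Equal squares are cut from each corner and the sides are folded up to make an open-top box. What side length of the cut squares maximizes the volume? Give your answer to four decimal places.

6.2350

With cut size x, the volume is V(x) = x(39 − 2x)(36 − 2x) for 0 < x < 18.
V'(x) = 12x^2 − 300x + 1404. Setting V'(x) = 0 gives x ≈ 6.2350 (the root in (0, 18)).
V''(x) = 24x − 300 is negative there, so this is the maximum; V ≈ 3892.2044.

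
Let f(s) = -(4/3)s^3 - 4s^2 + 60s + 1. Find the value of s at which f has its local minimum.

-5

Critical points: f'(s) = -4s^2 - 8s + 60 vanishes at s = -5, 3.
Since f''(s) = -8s - 8, we get f''(-5) = 32 > 0 ⇒ local minimum; f''(3) = -32 < 0 ⇒ local maximum.
So the local minimum value is f(-5) = -697/3.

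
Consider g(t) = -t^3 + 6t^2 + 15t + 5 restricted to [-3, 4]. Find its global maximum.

Differentiating, g'(t) = -3t^2 + 12t + 15; whose only zero in [-3, 4] is t = -1.
Compare values at every candidate in [-3, 4]: g(-3) = 41, g(-1) = -3, g(4) = 97.
The maximum over the interval is 97, attained at t = 4.

97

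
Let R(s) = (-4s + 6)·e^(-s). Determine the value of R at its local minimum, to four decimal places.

-0.3283

Differentiating with the product rule gives R'(s) = (4s - 10)·e^(-s). Since e^(-s) > 0, the only critical point is s = 5/2.
R''(5/2) has the same sign as 4 > 0, so this is a local minimum.
R(5/2) = (-4)·e^(-5/2) ≈ -0.3283.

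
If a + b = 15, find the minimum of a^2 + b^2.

225/2

With a + b = 15, a^2 + b^2 = a^2 + (15 − a)^2.
The derivative 2a − 2(15 − a) = 4a − 30 vanishes at a = 15/2; second derivative 4 > 0, a minimum.
The minimum is 2·(15/2)^2 = 225/2.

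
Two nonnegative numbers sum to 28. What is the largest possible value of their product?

196

With x + y = 28, the product is P(x) = x(28 − x).
P'(x) = 28 − 2x = 0 gives x = 14; P'' = −2 < 0, so this is the maximum.
P = 14·14 = 196.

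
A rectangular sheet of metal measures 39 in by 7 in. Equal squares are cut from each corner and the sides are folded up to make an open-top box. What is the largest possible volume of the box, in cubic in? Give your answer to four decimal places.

217.9633

With cut size x, the volume is V(x) = x(39 − 2x)(7 − 2x) for 0 < x < 3.5.
V'(x) = 12x^2 − 184x + 273. Setting V'(x) = 0 gives x ≈ 1.6644 (the root in (0, 3.5)).
V''(x) = 24x − 184 is negative there, so this is the maximum; V ≈ 217.9633.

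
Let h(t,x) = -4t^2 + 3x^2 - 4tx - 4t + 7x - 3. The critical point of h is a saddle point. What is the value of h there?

∂h/∂t = -8t - 4x - 4 = 0 and ∂h/∂x = -4t + 6x + 7 = 0, so (t, x) = (1/16, -9/8).
The Hessian has h_{tt} = -8, h_{xx} = 6, h_{tx} = -4, giving D = -64 < 0, so the point is a saddle point.
h(1/16, -9/8) = -113/16.

-113/16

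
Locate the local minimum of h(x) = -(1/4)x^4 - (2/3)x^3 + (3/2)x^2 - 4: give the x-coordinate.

0

h'(x) = -x^3 - 2x^2 + 3x = 0 at x = -3, 0, 1.
h''(x) = -3x^2 - 4x + 3. h''(-3) = -12 < 0 ⇒ local maximum; h''(0) = 3 > 0 ⇒ local minimum; h''(1) = -4 < 0 ⇒ local maximum.
Thus h has its local minimum at x = 0, with value -4.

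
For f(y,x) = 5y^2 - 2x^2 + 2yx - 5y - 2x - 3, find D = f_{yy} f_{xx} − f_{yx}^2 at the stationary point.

∂f/∂y = 10y + 2x - 5 = 0 and ∂f/∂x = 2y - 4x - 2 = 0, so (y, x) = (6/11, -5/22).
The Hessian has f_{yy} = 10, f_{xx} = -4, f_{yx} = 2, giving D = -44 < 0, so the point is a saddle point.
D = (10)·(-4) − (2)^2 = -44.

-44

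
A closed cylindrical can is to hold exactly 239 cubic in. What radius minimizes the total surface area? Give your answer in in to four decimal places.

With radius r and height h, πr²h = 239 so h = 239/(πr²), and S(r) = 2πr² + 2πrh = 2πr² + 2·239/r.
S'(r) = 4πr − 2·239/r² = 0 ⇒ r³ = 239/(2π), so r ≈ 3.3631 and h = 2r ≈ 6.7262.
S''(r) = 4π + 4·239/r³ > 0, so this is the minimum; S ≈ 213.1964.

3.3631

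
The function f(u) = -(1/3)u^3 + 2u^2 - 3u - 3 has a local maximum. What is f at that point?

-3

f'(u) = -u^2 + 4u - 3. Setting f'(u) = 0 gives u ∈ {1, 3}.
f''(u) = -2u + 4. f''(1) = 2 > 0 ⇒ local minimum; f''(3) = -2 < 0 ⇒ local maximum.
So the local maximum value is f(3) = -3.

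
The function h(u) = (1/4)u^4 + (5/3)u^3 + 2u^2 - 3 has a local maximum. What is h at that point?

-29/12

h'(u) = u^3 + 5u^2 + 4u. Setting h'(u) = 0 gives u ∈ {-4, -1, 0}.
Second-derivative test with h''(u) = 3u^2 + 10u + 4: h''(-4) = 12 > 0 ⇒ local minimum; h''(-1) = -3 < 0 ⇒ local maximum; h''(0) = 4 > 0 ⇒ local minimum.
The local maximum is h(-1) = -29/12.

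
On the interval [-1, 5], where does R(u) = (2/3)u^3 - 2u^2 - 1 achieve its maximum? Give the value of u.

5

The derivative is 2u^2 - 4u, which vanishes at u = 0 and u = 2.
Compare values at every candidate in [-1, 5]: R(-1) = -11/3, R(0) = -1, R(2) = -11/3, R(5) = 97/3.
So the maximum is R(5) = 97/3.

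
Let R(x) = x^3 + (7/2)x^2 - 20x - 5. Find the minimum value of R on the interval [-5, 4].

-1295/54

R'(x) = 3x^2 + 7x - 20, which vanishes at x = -4 and x = 5/3.
Compare values at every candidate in [-5, 4]: R(-5) = 115/2, R(-4) = 67, R(5/3) = -1295/54, R(4) = 35.
So the minimum is R(5/3) = -1295/54.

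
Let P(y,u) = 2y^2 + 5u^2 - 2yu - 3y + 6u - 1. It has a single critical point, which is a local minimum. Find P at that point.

-13/4

∂P/∂y = 4y - 2u - 3 = 0 and ∂P/∂u = -2y + 10u + 6 = 0, so (y, u) = (1/2, -1/2).
The Hessian has P_{yy} = 4, P_{uu} = 10, P_{yu} = -2, giving D = 36 > 0 with P_{yy} > 0, so the point is a local minimum.
P(1/2, -1/2) = -13/4.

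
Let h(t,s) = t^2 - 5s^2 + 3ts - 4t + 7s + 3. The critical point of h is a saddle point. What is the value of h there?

140/29

∂h/∂t = 2t + 3s - 4 = 0 and ∂h/∂s = 3t - 10s + 7 = 0, so (t, s) = (19/29, 26/29).
The Hessian has h_{tt} = 2, h_{ss} = -10, h_{ts} = 3, giving D = -29 < 0, so the point is a saddle point.
h(19/29, 26/29) = 140/29.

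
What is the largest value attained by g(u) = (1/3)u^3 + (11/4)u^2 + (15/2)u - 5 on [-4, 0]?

Differentiating, g'(u) = u^2 + (11/2)u + 15/2; which vanishes at u = -3 and u = -5/2.
Evaluating at the critical points and endpoints: g(-4) = -37/3,  g(-3) = -47/4,  g(-5/2) = -565/48,  g(0) = -5.
The maximum over the interval is -5, attained at u = 0.

-5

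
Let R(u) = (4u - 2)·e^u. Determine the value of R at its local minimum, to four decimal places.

By the product rule, R'(u) = (4u + 2)·e^u. Since e^u > 0, the only critical point is u = -1/2.
R''(-1/2) has the same sign as 4 > 0, so this is a local minimum.
R(-1/2) = (-4)·e^(-1/2) ≈ -2.4261.

-2.4261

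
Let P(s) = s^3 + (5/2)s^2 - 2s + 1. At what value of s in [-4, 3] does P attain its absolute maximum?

3

The derivative is 3s^2 + 5s - 2, which vanishes at s = -2 and s = 1/3.
Evaluating at the critical points and endpoints: P(-4) = -15,  P(-2) = 7,  P(1/3) = 35/54,  P(3) = 89/2.
The maximum over the interval is 89/2, attained at s = 3.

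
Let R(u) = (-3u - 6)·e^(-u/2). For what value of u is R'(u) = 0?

0

By the product rule, R'(u) = ((3/2)u)·e^(-u/2). Since e^(-u/2) > 0, the only critical point is u = 0.
R''(0) has the same sign as 3/2 > 0, so this is a local minimum.
R(0) = (-6)·e^(0) ≈ -6.0000.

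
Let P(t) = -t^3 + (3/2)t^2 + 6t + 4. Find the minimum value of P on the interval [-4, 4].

-12

Differentiating, P'(t) = -3t^2 + 3t + 6; which vanishes at t = -1 and t = 2.
Compare values at every candidate in [-4, 4]: P(-4) = 68, P(-1) = 1/2, P(2) = 14, P(4) = -12.
Hence the absolute minimum is -12 at t = 4.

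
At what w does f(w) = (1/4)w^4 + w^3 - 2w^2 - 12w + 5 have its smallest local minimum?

f'(w) = w^3 + 3w^2 - 4w - 12. Setting f'(w) = 0 gives w ∈ {-3, -2, 2}.
Since f''(w) = 3w^2 + 6w - 4, we get f''(-3) = 5 > 0 ⇒ local minimum; f''(-2) = -4 < 0 ⇒ local maximum; f''(2) = 20 > 0 ⇒ local minimum.
So the smallest local minimum value is f(2) = -15.

2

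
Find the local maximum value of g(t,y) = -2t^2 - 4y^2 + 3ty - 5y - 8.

-134/23

∂g/∂t = -4t + 3y = 0 and ∂g/∂y = 3t - 8y - 5 = 0, so (t, y) = (-15/23, -20/23).
The Hessian has g_{tt} = -4, g_{yy} = -8, g_{ty} = 3, giving D = 23 > 0 with g_{tt} < 0, so the point is a local maximum.
g(-15/23, -20/23) = -134/23.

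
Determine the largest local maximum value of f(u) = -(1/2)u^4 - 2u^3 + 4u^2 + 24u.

40

Critical points: f'(u) = -2u^3 - 6u^2 + 8u + 24 vanishes at u = -3, -2, 2.
f''(u) = -6u^2 - 12u + 8. f''(-3) = -10 < 0 ⇒ local maximum; f''(-2) = 8 > 0 ⇒ local minimum; f''(2) = -40 < 0 ⇒ local maximum.
So the largest local maximum value is f(2) = 40.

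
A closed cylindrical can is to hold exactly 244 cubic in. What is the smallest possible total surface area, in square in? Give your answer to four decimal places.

216.1596

With radius r and height h, πr²h = 244 so h = 244/(πr²), and S(r) = 2πr² + 2πrh = 2πr² + 2·244/r.
S'(r) = 4πr − 2·244/r² = 0 ⇒ r³ = 244/(2π), so r ≈ 3.3864 and h = 2r ≈ 6.7728.
S''(r) = 4π + 4·244/r³ > 0, so this is the minimum; S ≈ 216.1596.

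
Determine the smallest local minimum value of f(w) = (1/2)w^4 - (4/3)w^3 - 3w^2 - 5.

-55/2

f'(w) = 2w^3 - 4w^2 - 6w. Setting f'(w) = 0 gives w ∈ {-1, 0, 3}.
Second-derivative test with f''(w) = 6w^2 - 8w - 6: f''(-1) = 8 > 0 ⇒ local minimum; f''(0) = -6 < 0 ⇒ local maximum; f''(3) = 24 > 0 ⇒ local minimum.
The smallest local minimum is f(3) = -55/2.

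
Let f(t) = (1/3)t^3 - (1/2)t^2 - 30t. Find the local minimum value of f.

-126

f'(t) = t^2 - t - 30 = 0 at t = -5, 6.
Since f''(t) = 2t - 1, we get f''(-5) = -11 < 0 ⇒ local maximum; f''(6) = 11 > 0 ⇒ local minimum.
So the local minimum value is f(6) = -126.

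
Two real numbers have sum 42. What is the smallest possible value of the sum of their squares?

882

With a + b = 42, a^2 + b^2 = a^2 + (42 − a)^2.
The derivative 2a − 2(42 − a) = 4a − 84 vanishes at a = 21; second derivative 4 > 0, a minimum.
The minimum is 2·(21)^2 = 882.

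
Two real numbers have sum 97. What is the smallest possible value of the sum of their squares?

9409/2

With a + b = 97, a^2 + b^2 = a^2 + (97 − a)^2.
The derivative 2a − 2(97 − a) = 4a − 194 vanishes at a = 97/2; second derivative 4 > 0, a minimum.
The minimum is 2·(97/2)^2 = 9409/2.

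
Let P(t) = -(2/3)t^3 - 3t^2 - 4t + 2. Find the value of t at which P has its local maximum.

P'(t) = -2t^2 - 6t - 4 = 0 at t = -2, -1.
P''(t) = -4t - 6. P''(-2) = 2 > 0 ⇒ local minimum; P''(-1) = -2 < 0 ⇒ local maximum.
So the local maximum value is P(-1) = 11/3.

-1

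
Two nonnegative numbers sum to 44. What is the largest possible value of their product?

With x + y = 44, the product is P(x) = x(44 − x).
P'(x) = 44 − 2x = 0 gives x = 22; P'' = −2 < 0, so this is the maximum.
P = 22·22 = 484.

484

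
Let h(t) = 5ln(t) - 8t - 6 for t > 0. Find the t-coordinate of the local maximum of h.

5/8

h'(t) = 5/t − 8 = 0 gives t = 5/8.
h''(t) = -5/t², which is negative for t > 0, so this is a local maximum.
h(5/8) = 5·ln(5/8) - 5 - 6 ≈ -13.3500.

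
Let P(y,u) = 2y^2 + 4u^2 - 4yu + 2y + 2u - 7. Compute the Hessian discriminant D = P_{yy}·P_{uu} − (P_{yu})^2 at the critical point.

∂P/∂y = 4y - 4u + 2 = 0 and ∂P/∂u = -4y + 8u + 2 = 0, so (y, u) = (-3/2, -1).
The Hessian has P_{yy} = 4, P_{uu} = 8, P_{yu} = -4, giving D = 16 > 0 with P_{yy} > 0, so the point is a local minimum.
D = (4)·(8) − (-4)^2 = 16.

16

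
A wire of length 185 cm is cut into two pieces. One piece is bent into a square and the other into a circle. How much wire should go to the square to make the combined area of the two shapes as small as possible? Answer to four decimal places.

103.6183

Let x be the length used for the square. Square side x/4; circle radius (185−x)/(2π).
A(x) = (x/4)² + π·((185−x)/(2π))² = x²/16 + (185−x)²/(4π) for 0 ≤ x ≤ 185. A'(x) = x/8 − (185−x)/(2π) = 0 gives x = 4·185/(π+4) ≈ 103.6183.
A'' = 1/8 + 1/(2π) > 0, so this gives the minimum combined area; x ≈ 103.6183 cm to the square.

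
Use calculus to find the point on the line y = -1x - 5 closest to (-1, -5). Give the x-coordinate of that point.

-1/2

Minimize D(x)^2 = (x + 1)^2 + (-x)^2.
d/dx[D^2] = 2(x + 1) + 2·(-1)·(-x) = 0 ⇒ x = -1/2.
Then y = -9/2 and the distance is √(1/2) ≈ 0.7071.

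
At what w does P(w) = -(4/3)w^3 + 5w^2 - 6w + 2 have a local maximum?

3/2

Critical points: P'(w) = -4w^2 + 10w - 6 vanishes at w = 1, 3/2.
Since P''(w) = -8w + 10, we get P''(1) = 2 > 0 ⇒ local minimum; P''(3/2) = -2 < 0 ⇒ local maximum.
So the local maximum value is P(3/2) = -1/4.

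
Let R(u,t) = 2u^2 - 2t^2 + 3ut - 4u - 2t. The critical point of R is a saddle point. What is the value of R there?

-48/25

∂R/∂u = 4u + 3t - 4 = 0 and ∂R/∂t = 3u - 4t - 2 = 0, so (u, t) = (22/25, 4/25).
The Hessian has R_{uu} = 4, R_{tt} = -4, R_{ut} = 3, giving D = -25 < 0, so the point is a saddle point.
R(22/25, 4/25) = -48/25.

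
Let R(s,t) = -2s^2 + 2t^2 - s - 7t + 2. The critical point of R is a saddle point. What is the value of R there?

-4

∂R/∂s = -4s - 1 = 0 and ∂R/∂t = 4t - 7 = 0, so (s, t) = (-1/4, 7/4).
The Hessian has R_{ss} = -4, R_{tt} = 4, R_{st} = 0, giving D = -16 < 0, so the point is a saddle point.
R(-1/4, 7/4) = -4.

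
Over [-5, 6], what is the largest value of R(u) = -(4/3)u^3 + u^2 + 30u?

R'(u) = -4u^2 + 2u + 30, which vanishes at u = -5/2 and u = 3.
Compare values at every candidate in [-5, 6]: R(-5) = 125/3; R(-5/2) = -575/12; R(3) = 63; R(6) = -72.
Hence the absolute maximum is 63 at u = 3.

63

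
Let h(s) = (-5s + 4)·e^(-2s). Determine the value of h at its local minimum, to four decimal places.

h'(s) = (-5)·e^(-2s) + (-5s + 4)·(-2)·e^(-2s) = (10s - 13)·e^(-2s). Since e^(-2s) > 0, the only critical point is s = 13/10.
h''(13/10) has the same sign as 10 > 0, so this is a local minimum.
h(13/10) = (-5/2)·e^(-13/5) ≈ -0.1857.

-0.1857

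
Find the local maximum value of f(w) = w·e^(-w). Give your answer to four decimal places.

f'(w) = 1·e^(-w) + (w)·(-1)·e^(-w) = (-w + 1)·e^(-w). Since e^(-w) > 0, the only critical point is w = 1.
f''(1) has the same sign as -1 < 0, so this is a local maximum.
f(1) = (1)·e^(-1) ≈ 0.3679.

0.3679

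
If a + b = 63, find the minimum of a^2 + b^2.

With a + b = 63, a^2 + b^2 = a^2 + (63 − a)^2.
The derivative 2a − 2(63 − a) = 4a − 126 vanishes at a = 63/2; second derivative 4 > 0, a minimum.
The minimum is 2·(63/2)^2 = 3969/2.

3969/2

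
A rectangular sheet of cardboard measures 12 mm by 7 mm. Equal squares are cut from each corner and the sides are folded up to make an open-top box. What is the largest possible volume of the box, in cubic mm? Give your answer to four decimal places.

54.1109

With cut size x, the volume is V(x) = x(12 − 2x)(7 − 2x) for 0 < x < 3.5.
V'(x) = 12x^2 − 76x + 84. Setting V'(x) = 0 gives x ≈ 1.4266 (the root in (0, 3.5)).
V''(x) = 24x − 76 is negative there, so this is the maximum; V ≈ 54.1109.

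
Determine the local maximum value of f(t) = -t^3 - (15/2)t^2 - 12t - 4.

f'(t) = -3t^2 - 15t - 12 = 0 at t = -4, -1.
Second-derivative test with f''(t) = -6t - 15: f''(-4) = 9 > 0 ⇒ local minimum; f''(-1) = -9 < 0 ⇒ local maximum.
Thus f has its local maximum at t = -1, with value 3/2.

3/2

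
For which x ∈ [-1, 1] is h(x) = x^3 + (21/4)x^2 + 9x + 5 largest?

1

Differentiating, h'(x) = 3x^2 + (21/2)x + 9; which has no zeros in [-1, 1].
Evaluating at the critical points and endpoints: h(-1) = 1/4,  h(1) = 81/4.
So the maximum is h(1) = 81/4.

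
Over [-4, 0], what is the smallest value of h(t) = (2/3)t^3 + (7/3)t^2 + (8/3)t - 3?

Differentiating, h'(t) = 2t^2 + (14/3)t + 8/3; which vanishes at t = -4/3 and t = -1.
Compare values at every candidate in [-4, 0]: h(-4) = -19; h(-4/3) = -323/81; h(-1) = -4; h(0) = -3.
So the minimum is h(-4) = -19.

-19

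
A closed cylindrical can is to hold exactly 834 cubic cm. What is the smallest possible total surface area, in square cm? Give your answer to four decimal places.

490.4845

With radius r and height h, πr²h = 834 so h = 834/(πr²), and S(r) = 2πr² + 2πrh = 2πr² + 2·834/r.
S'(r) = 4πr − 2·834/r² = 0 ⇒ r³ = 834/(2π), so r ≈ 5.1011 and h = 2r ≈ 10.2022.
S''(r) = 4π + 4·834/r³ > 0, so this is the minimum; S ≈ 490.4845.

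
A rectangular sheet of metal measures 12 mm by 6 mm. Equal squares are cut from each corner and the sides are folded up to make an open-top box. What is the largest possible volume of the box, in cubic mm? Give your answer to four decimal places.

With cut size x, the volume is V(x) = x(12 − 2x)(6 − 2x) for 0 < x < 3.
V'(x) = 12x^2 − 72x + 72. Setting V'(x) = 0 gives x ≈ 1.2679 (the root in (0, 3)).
V''(x) = 24x − 72 is negative there, so this is the maximum; V ≈ 41.5692.

41.5692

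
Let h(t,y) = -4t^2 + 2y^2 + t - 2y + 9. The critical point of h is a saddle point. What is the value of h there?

137/16

∂h/∂t = -8t + 1 = 0 and ∂h/∂y = 4y - 2 = 0, so (t, y) = (1/8, 1/2).
The Hessian has h_{tt} = -8, h_{yy} = 4, h_{ty} = 0, giving D = -32 < 0, so the point is a saddle point.
h(1/8, 1/2) = 137/16.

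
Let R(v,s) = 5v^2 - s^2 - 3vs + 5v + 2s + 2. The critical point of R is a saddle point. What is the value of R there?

83/29

∂R/∂v = 10v - 3s + 5 = 0 and ∂R/∂s = -3v - 2s + 2 = 0, so (v, s) = (-4/29, 35/29).
The Hessian has R_{vv} = 10, R_{ss} = -2, R_{vs} = -3, giving D = -29 < 0, so the point is a saddle point.
R(-4/29, 35/29) = 83/29.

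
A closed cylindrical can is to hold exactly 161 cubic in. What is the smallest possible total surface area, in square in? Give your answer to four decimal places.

163.8319

With radius r and height h, πr²h = 161 so h = 161/(πr²), and S(r) = 2πr² + 2πrh = 2πr² + 2·161/r.
S'(r) = 4πr − 2·161/r² = 0 ⇒ r³ = 161/(2π), so r ≈ 2.9481 and h = 2r ≈ 5.8963.
S''(r) = 4π + 4·161/r³ > 0, so this is the minimum; S ≈ 163.8319.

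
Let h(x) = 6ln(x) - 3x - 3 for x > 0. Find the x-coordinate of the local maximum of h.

h'(x) = 6/x − 3 = 0 gives x = 2.
h''(x) = -6/x², which is negative for x > 0, so this is a local maximum.
h(2) = 6·ln(2) - 6 - 3 ≈ -4.8411.

2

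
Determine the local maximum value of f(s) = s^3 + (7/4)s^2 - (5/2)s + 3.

799/108

f'(s) = 3s^2 + (7/2)s - 5/2. Setting f'(s) = 0 gives s ∈ {-5/3, 1/2}.
f''(s) = 6s + 7/2. f''(-5/3) = -13/2 < 0 ⇒ local maximum; f''(1/2) = 13/2 > 0 ⇒ local minimum.
So the local maximum value is f(-5/3) = 799/108.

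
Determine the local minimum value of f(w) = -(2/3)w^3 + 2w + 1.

f'(w) = -2w^2 + 2. Setting f'(w) = 0 gives w ∈ {-1, 1}.
f''(w) = -4w. f''(-1) = 4 > 0 ⇒ local minimum; f''(1) = -4 < 0 ⇒ local maximum.
The local minimum is f(-1) = -1/3.

-1/3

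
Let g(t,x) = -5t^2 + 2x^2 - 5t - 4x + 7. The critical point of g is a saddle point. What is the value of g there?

25/4

∂g/∂t = -10t - 5 = 0 and ∂g/∂x = 4x - 4 = 0, so (t, x) = (-1/2, 1).
The Hessian has g_{tt} = -10, g_{xx} = 4, g_{tx} = 0, giving D = -40 < 0, so the point is a saddle point.
g(-1/2, 1) = 25/4.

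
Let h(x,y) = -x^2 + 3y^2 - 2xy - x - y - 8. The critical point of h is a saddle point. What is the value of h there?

∂h/∂x = -2x - 2y - 1 = 0 and ∂h/∂y = -2x + 6y - 1 = 0, so (x, y) = (-1/2, 0).
The Hessian has h_{xx} = -2, h_{yy} = 6, h_{xy} = -2, giving D = -16 < 0, so the point is a saddle point.
h(-1/2, 0) = -31/4.

-31/4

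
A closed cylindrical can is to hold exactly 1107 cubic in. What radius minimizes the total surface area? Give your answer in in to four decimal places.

5.6060

With radius r and height h, πr²h = 1107 so h = 1107/(πr²), and S(r) = 2πr² + 2πrh = 2πr² + 2·1107/r.
S'(r) = 4πr − 2·1107/r² = 0 ⇒ r³ = 1107/(2π), so r ≈ 5.6060 and h = 2r ≈ 11.2121.
S''(r) = 4π + 4·1107/r³ > 0, so this is the minimum; S ≈ 592.3971.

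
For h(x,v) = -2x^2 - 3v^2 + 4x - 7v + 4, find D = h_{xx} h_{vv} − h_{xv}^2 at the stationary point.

24

∂h/∂x = -4x + 4 = 0 and ∂h/∂v = -6v - 7 = 0, so (x, v) = (1, -7/6).
The Hessian has h_{xx} = -4, h_{vv} = -6, h_{xv} = 0, giving D = 24 > 0 with h_{xx} < 0, so the point is a local maximum.
D = (-4)·(-6) − (0)^2 = 24.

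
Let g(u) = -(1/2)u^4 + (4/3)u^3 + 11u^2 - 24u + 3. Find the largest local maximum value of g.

g'(u) = -2u^3 + 4u^2 + 22u - 24 = 0 at u = -3, 1, 4.
Since g''(u) = -6u^2 + 8u + 22, we get g''(-3) = -56 < 0 ⇒ local maximum; g''(1) = 24 > 0 ⇒ local minimum; g''(4) = -42 < 0 ⇒ local maximum.
So the largest local maximum value is g(-3) = 195/2.

195/2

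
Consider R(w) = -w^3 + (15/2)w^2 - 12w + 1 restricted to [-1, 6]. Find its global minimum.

-17

R'(w) = -3w^2 + 15w - 12, which vanishes at w = 1 and w = 4.
Compare values at every candidate in [-1, 6]: R(-1) = 43/2, R(1) = -9/2, R(4) = 9, R(6) = -17.
The minimum over the interval is -17, attained at w = 6.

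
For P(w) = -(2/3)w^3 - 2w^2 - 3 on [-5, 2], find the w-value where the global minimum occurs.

2

P'(w) = -2w^2 - 4w, which vanishes at w = -2 and w = 0.
Compare values at every candidate in [-5, 2]: P(-5) = 91/3, P(-2) = -17/3, P(0) = -3, P(2) = -49/3.
So the minimum is P(2) = -49/3.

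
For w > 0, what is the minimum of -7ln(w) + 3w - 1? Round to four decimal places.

f'(w) = -7/w + 3 = 0 gives w = 7/3.
f''(w) = 7/w², which is positive for w > 0, so this is a local minimum.
f(7/3) = -7·ln(7/3) + 7 - 1 ≈ 0.0689.

0.0689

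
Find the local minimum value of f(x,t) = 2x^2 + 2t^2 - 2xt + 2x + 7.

∂f/∂x = 4x - 2t + 2 = 0 and ∂f/∂t = -2x + 4t = 0, so (x, t) = (-2/3, -1/3).
The Hessian has f_{xx} = 4, f_{tt} = 4, f_{xt} = -2, giving D = 12 > 0 with f_{xx} > 0, so the point is a local minimum.
f(-2/3, -1/3) = 19/3.

19/3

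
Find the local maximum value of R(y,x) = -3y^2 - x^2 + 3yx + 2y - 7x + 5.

124/3

∂R/∂y = -6y + 3x + 2 = 0 and ∂R/∂x = 3y - 2x - 7 = 0, so (y, x) = (-17/3, -12).
The Hessian has R_{yy} = -6, R_{xx} = -2, R_{yx} = 3, giving D = 3 > 0 with R_{yy} < 0, so the point is a local maximum.
R(-17/3, -12) = 124/3.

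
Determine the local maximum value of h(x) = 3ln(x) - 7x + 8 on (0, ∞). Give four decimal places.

h'(x) = 3/x − 7 = 0 gives x = 3/7.
h''(x) = -3/x², which is negative for x > 0, so this is a local maximum.
h(3/7) = 3·ln(3/7) - 3 + 8 ≈ 2.4581.

2.4581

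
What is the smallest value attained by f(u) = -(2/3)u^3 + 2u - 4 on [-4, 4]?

Differentiating, f'(u) = -2u^2 + 2; which vanishes at u = -1 and u = 1.
Compare values at every candidate in [-4, 4]: f(-4) = 92/3, f(-1) = -16/3, f(1) = -8/3, f(4) = -116/3.
So the minimum is f(4) = -116/3.

-116/3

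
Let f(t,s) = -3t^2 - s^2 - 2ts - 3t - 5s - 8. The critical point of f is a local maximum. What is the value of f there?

∂f/∂t = -6t - 2s - 3 = 0 and ∂f/∂s = -2t - 2s - 5 = 0, so (t, s) = (1/2, -3).
The Hessian has f_{tt} = -6, f_{ss} = -2, f_{ts} = -2, giving D = 8 > 0 with f_{tt} < 0, so the point is a local maximum.
f(1/2, -3) = -5/4.

-5/4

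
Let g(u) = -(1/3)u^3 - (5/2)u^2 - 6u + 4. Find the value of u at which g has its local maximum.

-2

Critical points: g'(u) = -u^2 - 5u - 6 vanishes at u = -3, -2.
Since g''(u) = -2u - 5, we get g''(-3) = 1 > 0 ⇒ local minimum; g''(-2) = -1 < 0 ⇒ local maximum.
The local maximum is g(-2) = 26/3.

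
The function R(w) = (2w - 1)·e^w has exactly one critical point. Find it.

-1/2

By the product rule, R'(w) = (2w + 1)·e^w. Since e^w > 0, the only critical point is w = -1/2.
R''(-1/2) has the same sign as 2 > 0, so this is a local minimum.
R(-1/2) = (-2)·e^(-1/2) ≈ -1.2131.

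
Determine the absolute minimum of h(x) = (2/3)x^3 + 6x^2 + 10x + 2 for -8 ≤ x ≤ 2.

-106/3

Differentiating, h'(x) = 2x^2 + 12x + 10; which vanishes at x = -5 and x = -1.
Evaluating at the critical points and endpoints: h(-8) = -106/3; h(-5) = 56/3; h(-1) = -8/3; h(2) = 154/3.
The minimum over the interval is -106/3, attained at x = -8.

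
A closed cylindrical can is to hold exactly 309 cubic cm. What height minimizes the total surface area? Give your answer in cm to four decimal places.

7.3275

With radius r and height h, πr²h = 309 so h = 309/(πr²), and S(r) = 2πr² + 2πrh = 2πr² + 2·309/r.
S'(r) = 4πr − 2·309/r² = 0 ⇒ r³ = 309/(2π), so r ≈ 3.6638 and h = 2r ≈ 7.3275.
S''(r) = 4π + 4·309/r³ > 0, so this is the minimum; S ≈ 253.0192.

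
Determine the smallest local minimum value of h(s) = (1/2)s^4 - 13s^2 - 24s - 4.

Critical points: h'(s) = 2s^3 - 26s - 24 vanishes at s = -3, -1, 4.
h''(s) = 6s^2 - 26. h''(-3) = 28 > 0 ⇒ local minimum; h''(-1) = -20 < 0 ⇒ local maximum; h''(4) = 70 > 0 ⇒ local minimum.
Thus h has its smallest local minimum at s = 4, with value -180.

-180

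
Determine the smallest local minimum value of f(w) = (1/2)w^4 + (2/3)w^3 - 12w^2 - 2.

-326/3

f'(w) = 2w^3 + 2w^2 - 24w. Setting f'(w) = 0 gives w ∈ {-4, 0, 3}.
Second-derivative test with f''(w) = 6w^2 + 4w - 24: f''(-4) = 56 > 0 ⇒ local minimum; f''(0) = -24 < 0 ⇒ local maximum; f''(3) = 42 > 0 ⇒ local minimum.
Thus f has its smallest local minimum at w = -4, with value -326/3.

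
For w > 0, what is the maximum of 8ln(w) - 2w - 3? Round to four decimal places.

0.0904

h'(w) = 8/w − 2 = 0 gives w = 4.
h''(w) = -8/w², which is negative for w > 0, so this is a local maximum.
h(4) = 8·ln(4) - 8 - 3 ≈ 0.0904.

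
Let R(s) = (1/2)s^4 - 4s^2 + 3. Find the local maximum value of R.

3

Critical points: R'(s) = 2s^3 - 8s vanishes at s = -2, 0, 2.
R''(s) = 6s^2 - 8. R''(-2) = 16 > 0 ⇒ local minimum; R''(0) = -8 < 0 ⇒ local maximum; R''(2) = 16 > 0 ⇒ local minimum.
So the local maximum value is R(0) = 3.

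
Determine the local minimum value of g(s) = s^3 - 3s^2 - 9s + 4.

g'(s) = 3s^2 - 6s - 9. Setting g'(s) = 0 gives s ∈ {-1, 3}.
g''(s) = 6s - 6. g''(-1) = -12 < 0 ⇒ local maximum; g''(3) = 12 > 0 ⇒ local minimum.
The local minimum is g(3) = -23.

-23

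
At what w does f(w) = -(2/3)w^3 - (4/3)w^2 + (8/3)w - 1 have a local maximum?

f'(w) = -2w^2 - (8/3)w + 8/3. Setting f'(w) = 0 gives w ∈ {-2, 2/3}.
Second-derivative test with f''(w) = -4w - 8/3: f''(-2) = 16/3 > 0 ⇒ local minimum; f''(2/3) = -16/3 < 0 ⇒ local maximum.
The local maximum is f(2/3) = -1/81.

2/3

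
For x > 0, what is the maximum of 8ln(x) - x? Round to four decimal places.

8.6355

R'(x) = 8/x − 1 = 0 gives x = 8.
R''(x) = -8/x², which is negative for x > 0, so this is a local maximum.
R(8) = 8·ln(8) - 8 ≈ 8.6355.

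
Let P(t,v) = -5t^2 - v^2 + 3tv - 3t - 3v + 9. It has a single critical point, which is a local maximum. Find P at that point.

180/11

∂P/∂t = -10t + 3v - 3 = 0 and ∂P/∂v = 3t - 2v - 3 = 0, so (t, v) = (-15/11, -39/11).
The Hessian has P_{tt} = -10, P_{vv} = -2, P_{tv} = 3, giving D = 11 > 0 with P_{tt} < 0, so the point is a local maximum.
P(-15/11, -39/11) = 180/11.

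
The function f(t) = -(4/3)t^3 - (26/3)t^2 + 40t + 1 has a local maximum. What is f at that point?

3031/81

f'(t) = -4t^2 - (52/3)t + 40. Setting f'(t) = 0 gives t ∈ {-6, 5/3}.
Second-derivative test with f''(t) = -8t - 52/3: f''(-6) = 92/3 > 0 ⇒ local minimum; f''(5/3) = -92/3 < 0 ⇒ local maximum.
Thus f has its local maximum at t = 5/3, with value 3031/81.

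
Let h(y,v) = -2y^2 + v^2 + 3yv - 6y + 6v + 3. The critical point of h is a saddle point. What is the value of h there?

∂h/∂y = -4y + 3v - 6 = 0 and ∂h/∂v = 3y + 2v + 6 = 0, so (y, v) = (-30/17, -6/17).
The Hessian has h_{yy} = -4, h_{vv} = 2, h_{yv} = 3, giving D = -17 < 0, so the point is a saddle point.
h(-30/17, -6/17) = 123/17.

123/17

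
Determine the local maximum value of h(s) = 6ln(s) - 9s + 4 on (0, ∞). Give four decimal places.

h'(s) = 6/s − 9 = 0 gives s = 2/3.
h''(s) = -6/s², which is negative for s > 0, so this is a local maximum.
h(2/3) = 6·ln(2/3) - 6 + 4 ≈ -4.4328.

-4.4328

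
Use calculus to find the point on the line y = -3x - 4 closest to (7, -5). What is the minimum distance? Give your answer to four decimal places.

Minimize D(x)^2 = (x - 7)^2 + (-3x + 1)^2.
d/dx[D^2] = 2(x - 7) + 2·(-3)·(-3x + 1) = 0 ⇒ x = 1.
Then y = -7 and the distance is √(40) ≈ 6.3246.

6.3246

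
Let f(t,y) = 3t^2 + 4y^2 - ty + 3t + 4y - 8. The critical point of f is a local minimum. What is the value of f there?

∂f/∂t = 6t - y + 3 = 0 and ∂f/∂y = -t + 8y + 4 = 0, so (t, y) = (-28/47, -27/47).
The Hessian has f_{tt} = 6, f_{yy} = 8, f_{ty} = -1, giving D = 47 > 0 with f_{tt} > 0, so the point is a local minimum.
f(-28/47, -27/47) = -472/47.

-472/47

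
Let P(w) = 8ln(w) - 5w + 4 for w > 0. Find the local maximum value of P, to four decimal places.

P'(w) = 8/w − 5 = 0 gives w = 8/5.
P''(w) = -8/w², which is negative for w > 0, so this is a local maximum.
P(8/5) = 8·ln(8/5) - 8 + 4 ≈ -0.2400.

-0.2400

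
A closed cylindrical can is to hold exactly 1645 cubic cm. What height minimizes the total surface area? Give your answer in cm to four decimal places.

With radius r and height h, πr²h = 1645 so h = 1645/(πr²), and S(r) = 2πr² + 2πrh = 2πr² + 2·1645/r.
S'(r) = 4πr − 2·1645/r² = 0 ⇒ r³ = 1645/(2π), so r ≈ 6.3973 and h = 2r ≈ 12.7946.
S''(r) = 4π + 4·1645/r³ > 0, so this is the minimum; S ≈ 771.4216.

12.7946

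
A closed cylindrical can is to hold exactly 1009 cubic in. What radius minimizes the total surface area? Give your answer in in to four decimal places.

5.4355

With radius r and height h, πr²h = 1009 so h = 1009/(πr²), and S(r) = 2πr² + 2πrh = 2πr² + 2·1009/r.
S'(r) = 4πr − 2·1009/r² = 0 ⇒ r³ = 1009/(2π), so r ≈ 5.4355 and h = 2r ≈ 10.8709.
S''(r) = 4π + 4·1009/r³ > 0, so this is the minimum; S ≈ 556.8976.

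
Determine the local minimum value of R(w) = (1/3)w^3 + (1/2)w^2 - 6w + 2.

Critical points: R'(w) = w^2 + w - 6 vanishes at w = -3, 2.
Second-derivative test with R''(w) = 2w + 1: R''(-3) = -5 < 0 ⇒ local maximum; R''(2) = 5 > 0 ⇒ local minimum.
Thus R has its local minimum at w = 2, with value -16/3.

-16/3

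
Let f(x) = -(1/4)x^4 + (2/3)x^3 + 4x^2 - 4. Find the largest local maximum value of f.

116/3

f'(x) = -x^3 + 2x^2 + 8x = 0 at x = -2, 0, 4.
Second-derivative test with f''(x) = -3x^2 + 4x + 8: f''(-2) = -12 < 0 ⇒ local maximum; f''(0) = 8 > 0 ⇒ local minimum; f''(4) = -24 < 0 ⇒ local maximum.
Thus f has its largest local maximum at x = 4, with value 116/3.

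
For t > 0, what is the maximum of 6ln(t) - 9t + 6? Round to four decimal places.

g'(t) = 6/t − 9 = 0 gives t = 2/3.
g''(t) = -6/t², which is negative for t > 0, so this is a local maximum.
g(2/3) = 6·ln(2/3) - 6 + 6 ≈ -2.4328.

-2.4328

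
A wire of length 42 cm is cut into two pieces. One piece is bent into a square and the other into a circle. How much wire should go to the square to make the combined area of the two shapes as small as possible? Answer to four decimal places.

23.5242

Let x be the length used for the square. Square side x/4; circle radius (42−x)/(2π).
A(x) = (x/4)² + π·((42−x)/(2π))² = x²/16 + (42−x)²/(4π) for 0 ≤ x ≤ 42. A'(x) = x/8 − (42−x)/(2π) = 0 gives x = 4·42/(π+4) ≈ 23.5242.
A'' = 1/8 + 1/(2π) > 0, so this gives the minimum combined area; x ≈ 23.5242 cm to the square.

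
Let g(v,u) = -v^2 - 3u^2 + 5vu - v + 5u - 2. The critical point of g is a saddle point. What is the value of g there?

∂g/∂v = -2v + 5u - 1 = 0 and ∂g/∂u = 5v - 6u + 5 = 0, so (v, u) = (-19/13, -5/13).
The Hessian has g_{vv} = -2, g_{uu} = -6, g_{vu} = 5, giving D = -13 < 0, so the point is a saddle point.
g(-19/13, -5/13) = -29/13.

-29/13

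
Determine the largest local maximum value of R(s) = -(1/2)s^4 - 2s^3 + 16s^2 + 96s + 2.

Critical points: R'(s) = -2s^3 - 6s^2 + 32s + 96 vanishes at s = -4, -3, 4.
Since R''(s) = -6s^2 - 12s + 32, we get R''(-4) = -16 < 0 ⇒ local maximum; R''(-3) = 14 > 0 ⇒ local minimum; R''(4) = -112 < 0 ⇒ local maximum.
So the largest local maximum value is R(4) = 386.

386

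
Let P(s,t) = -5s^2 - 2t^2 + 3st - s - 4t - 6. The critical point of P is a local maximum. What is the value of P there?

∂P/∂s = -10s + 3t - 1 = 0 and ∂P/∂t = 3s - 4t - 4 = 0, so (s, t) = (-16/31, -43/31).
The Hessian has P_{ss} = -10, P_{tt} = -4, P_{st} = 3, giving D = 31 > 0 with P_{ss} < 0, so the point is a local maximum.
P(-16/31, -43/31) = -92/31.

-92/31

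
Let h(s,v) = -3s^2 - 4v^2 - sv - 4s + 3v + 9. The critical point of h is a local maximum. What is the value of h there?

∂h/∂s = -6s - v - 4 = 0 and ∂h/∂v = -s - 8v + 3 = 0, so (s, v) = (-35/47, 22/47).
The Hessian has h_{ss} = -6, h_{vv} = -8, h_{sv} = -1, giving D = 47 > 0 with h_{ss} < 0, so the point is a local maximum.
h(-35/47, 22/47) = 526/47.

526/47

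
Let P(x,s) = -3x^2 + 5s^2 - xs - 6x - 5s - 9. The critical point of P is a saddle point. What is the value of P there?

∂P/∂x = -6x - s - 6 = 0 and ∂P/∂s = -x + 10s - 5 = 0, so (x, s) = (-65/61, 24/61).
The Hessian has P_{xx} = -6, P_{ss} = 10, P_{xs} = -1, giving D = -61 < 0, so the point is a saddle point.
P(-65/61, 24/61) = -414/61.

-414/61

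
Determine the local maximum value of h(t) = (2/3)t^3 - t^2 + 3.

3

Critical points: h'(t) = 2t^2 - 2t vanishes at t = 0, 1.
Since h''(t) = 4t - 2, we get h''(0) = -2 < 0 ⇒ local maximum; h''(1) = 2 > 0 ⇒ local minimum.
The local maximum is h(0) = 3.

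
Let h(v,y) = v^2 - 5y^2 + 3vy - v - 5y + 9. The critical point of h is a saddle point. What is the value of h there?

266/29

∂h/∂v = 2v + 3y - 1 = 0 and ∂h/∂y = 3v - 10y - 5 = 0, so (v, y) = (25/29, -7/29).
The Hessian has h_{vv} = 2, h_{yy} = -10, h_{vy} = 3, giving D = -29 < 0, so the point is a saddle point.
h(25/29, -7/29) = 266/29.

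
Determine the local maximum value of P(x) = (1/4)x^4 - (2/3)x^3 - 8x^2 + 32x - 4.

P'(x) = x^3 - 2x^2 - 16x + 32 = 0 at x = -4, 2, 4.
Second-derivative test with P''(x) = 3x^2 - 4x - 16: P''(-4) = 48 > 0 ⇒ local minimum; P''(2) = -12 < 0 ⇒ local maximum; P''(4) = 16 > 0 ⇒ local minimum.
The local maximum is P(2) = 80/3.

80/3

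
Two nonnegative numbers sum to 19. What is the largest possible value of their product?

361/4

With x + y = 19, the product is P(x) = x(19 − x).
P'(x) = 19 − 2x = 0 gives x = 19/2; P'' = −2 < 0, so this is the maximum.
P = 19/2·19/2 = 361/4.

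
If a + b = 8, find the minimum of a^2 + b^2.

With a + b = 8, a^2 + b^2 = a^2 + (8 − a)^2.
The derivative 2a − 2(8 − a) = 4a − 16 vanishes at a = 4; second derivative 4 > 0, a minimum.
The minimum is 2·(4)^2 = 32.

32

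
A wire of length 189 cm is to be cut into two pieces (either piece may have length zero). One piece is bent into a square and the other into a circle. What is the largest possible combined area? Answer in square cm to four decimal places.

Let x be the length used for the square. Square side x/4; circle radius (189−x)/(2π).
A(x) = (x/4)² + π·((189−x)/(2π))² = x²/16 + (189−x)²/(4π) for 0 ≤ x ≤ 189. A'(x) = x/8 − (189−x)/(2π) = 0 gives x = 4·189/(π+4) ≈ 105.8587.
A'' > 0, so the interior critical point is a minimum; the maximum is at an endpoint. A(0) = 2842.5869 and A(189) = 2232.5625, so the largest area is 2842.5869.

2842.5869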